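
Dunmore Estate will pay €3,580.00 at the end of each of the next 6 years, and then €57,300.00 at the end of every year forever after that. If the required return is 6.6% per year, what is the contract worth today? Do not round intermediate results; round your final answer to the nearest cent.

PV of 6-year annuity: €3,580.00 × [1 − (1+0.066)^−6] / 0.066 = 17276.98569
Perpetuity value at year 6: €57,300.00 / 0.066 = 868181.81818
PV of perpetuity: 868181.81818 / (1+0.066)^6 = 591653.52765
Total PV = 17276.98569 + 591653.52765 = 608930.51335

€608930.51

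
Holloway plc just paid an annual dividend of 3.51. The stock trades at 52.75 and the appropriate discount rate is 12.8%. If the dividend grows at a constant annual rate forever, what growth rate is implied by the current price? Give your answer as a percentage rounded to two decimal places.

P = D₀(1+g)/(r−g) ⇒ P(r−g) = D₀(1+g) ⇒ g(P+D₀) = P·r − D₀
g = (P·r − D₀)/(P + D₀) = (52.75×0.128 − 3.51) / (52.75 + 3.51) = 0.057625

5.76%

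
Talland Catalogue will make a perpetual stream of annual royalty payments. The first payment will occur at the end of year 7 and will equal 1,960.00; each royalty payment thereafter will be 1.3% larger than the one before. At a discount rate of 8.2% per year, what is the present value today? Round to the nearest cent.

Value at end of year 6: C₁ / (r − g) = 1,960.00 / (0.082 − 0.013) = 28,405.7971
Discount to today: PV = 28,405.7971 / (1 + 0.082)^6 = 28,405.7971 / 1.604588 = 17,702.86

17702.86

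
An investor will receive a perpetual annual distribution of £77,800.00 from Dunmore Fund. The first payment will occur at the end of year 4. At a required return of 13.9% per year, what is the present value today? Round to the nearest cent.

£378785.74

Value at end of year 3: C / r = £77,800.00 / 0.139 = £559,712.2302
Discount to today: PV = £559,712.2302 / (1 + 0.139)^3 = £559,712.2302 / 1.477649 = £378,785.74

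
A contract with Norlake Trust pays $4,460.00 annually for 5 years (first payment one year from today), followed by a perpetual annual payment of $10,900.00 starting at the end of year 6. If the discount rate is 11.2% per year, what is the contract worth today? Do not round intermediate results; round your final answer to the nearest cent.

$73639.12

PV of 5-year annuity: $4,460.00 × [1 − (1+0.112)^−5] / 0.112 = 16401.10452
Perpetuity value at year 5: $10,900.00 / 0.112 = 97321.42857
PV of perpetuity: 97321.42857 / (1+0.112)^5 = 57238.01169
Total PV = 16401.10452 + 57238.01169 = 73639.11621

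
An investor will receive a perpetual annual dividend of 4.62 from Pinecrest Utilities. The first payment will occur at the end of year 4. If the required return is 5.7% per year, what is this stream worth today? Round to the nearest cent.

Value at end of year 3: C / r = 4.62 / 0.057 = 81.0526
Discount to today: PV = 81.0526 / (1 + 0.057)^3 = 81.0526 / 1.180932 = 68.63

68.63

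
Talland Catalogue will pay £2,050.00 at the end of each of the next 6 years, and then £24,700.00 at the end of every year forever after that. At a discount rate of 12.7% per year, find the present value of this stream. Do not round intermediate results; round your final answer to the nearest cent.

PV of 6-year annuity: £2,050.00 × [1 − (1+0.127)^−6] / 0.127 = 8263.90157
Perpetuity value at year 6: £24,700.00 / 0.127 = 194488.18898
PV of perpetuity: 194488.18898 / (1+0.127)^6 = 94918.25294
Total PV = 8263.90157 + 94918.25294 = 103182.15452

£103182.15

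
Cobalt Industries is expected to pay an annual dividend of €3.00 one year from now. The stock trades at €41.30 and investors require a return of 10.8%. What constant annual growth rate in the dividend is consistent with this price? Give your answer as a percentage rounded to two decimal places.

3.54%

P = D₁/(r−g) ⇒ g = r − D₁/P = 0.108 − €3.00/€41.30 = 0.035361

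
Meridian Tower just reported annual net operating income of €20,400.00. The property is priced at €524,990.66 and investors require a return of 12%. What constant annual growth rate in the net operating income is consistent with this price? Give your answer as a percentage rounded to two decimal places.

7.81%

P = D₀(1+g)/(r−g) ⇒ P(r−g) = D₀(1+g) ⇒ g(P+D₀) = P·r − D₀
g = (P·r − D₀)/(P + D₀) = (€524,990.66×0.12 − €20,400.00) / (€524,990.66 + €20,400.00) = 0.078107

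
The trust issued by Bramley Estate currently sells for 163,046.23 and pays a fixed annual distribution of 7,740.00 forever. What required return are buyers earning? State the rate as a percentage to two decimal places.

P = C/r ⇒ r = C/P = 7,740.00/163,046.23 = 0.047471

4.75%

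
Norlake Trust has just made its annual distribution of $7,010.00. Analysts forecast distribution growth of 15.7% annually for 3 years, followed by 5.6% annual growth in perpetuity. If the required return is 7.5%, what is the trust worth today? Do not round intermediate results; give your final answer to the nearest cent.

D_1 = 8110.57000
D_2 = 9383.92949
D_3 = 10857.20642
Terminal value at year 3: TV = D_3×(1+g_2)/(r−g_2) = 11465.20998/0.019 = 603432.10418
P_0 = D_1/(1+r)^1 + D_2/(1+r)^2 + D_3/(1+r)^3 + TV/(1+r)^3
    = 7544.71628 + 8120.22022 + 8739.62306 + 485739.05024 = 510143.60980

$510143.61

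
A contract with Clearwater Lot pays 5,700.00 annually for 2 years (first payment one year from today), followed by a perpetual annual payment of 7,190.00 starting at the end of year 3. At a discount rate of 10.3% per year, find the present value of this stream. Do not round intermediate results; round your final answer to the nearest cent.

PV of 2-year annuity: 5,700.00 × [1 − (1+0.103)^−2] / 0.103 = 9852.87796
Perpetuity value at year 2: 7,190.00 / 0.103 = 69805.82524
PV of perpetuity: 69805.82524 / (1+0.103)^2 = 57377.37041
Total PV = 9852.87796 + 57377.37041 = 67230.24837

67230.25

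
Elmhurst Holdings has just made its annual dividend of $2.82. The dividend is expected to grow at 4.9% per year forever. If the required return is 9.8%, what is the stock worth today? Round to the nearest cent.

$60.37

D₁ = D₀ × (1 + g) = $2.82 × 1.049 = $2.9582
Growing perpetuity: P = D₁ / (r − g) = $2.9582 / (0.098 − 0.049) = $60.37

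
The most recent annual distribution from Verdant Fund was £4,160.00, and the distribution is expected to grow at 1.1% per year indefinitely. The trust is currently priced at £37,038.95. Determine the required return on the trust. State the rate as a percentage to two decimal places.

12.45%

D₁ = £4,160.00 × 1.011 = £4,205.7600
P = D₁/(r − g) ⇒ r = D₁/P + g = £4,205.7600/£37,038.95 + 0.011 = 0.113550 + 0.011 = 0.124550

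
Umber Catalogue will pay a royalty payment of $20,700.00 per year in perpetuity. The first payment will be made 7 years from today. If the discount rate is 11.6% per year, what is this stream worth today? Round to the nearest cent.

$92369.20

Value at end of year 6: C / r = $20,700.00 / 0.116 = $178,448.2759
Discount to today: PV = $178,448.2759 / (1 + 0.116)^6 = $178,448.2759 / 1.931902 = $92,369.20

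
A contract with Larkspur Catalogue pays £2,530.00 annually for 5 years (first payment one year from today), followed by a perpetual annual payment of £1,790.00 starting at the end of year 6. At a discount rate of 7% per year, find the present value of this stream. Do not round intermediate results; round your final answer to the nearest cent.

£28605.57

PV of 5-year annuity: £2,530.00 × [1 − (1+0.07)^−5] / 0.07 = 10373.49951
Perpetuity value at year 5: £1,790.00 / 0.07 = 25571.42857
PV of perpetuity: 25571.42857 / (1+0.07)^5 = 18232.07516
Total PV = 10373.49951 + 18232.07516 = 28605.57467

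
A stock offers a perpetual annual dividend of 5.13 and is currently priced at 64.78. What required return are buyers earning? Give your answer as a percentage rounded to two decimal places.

7.92%

P = C/r ⇒ r = C/P = 5.13/64.78 = 0.079191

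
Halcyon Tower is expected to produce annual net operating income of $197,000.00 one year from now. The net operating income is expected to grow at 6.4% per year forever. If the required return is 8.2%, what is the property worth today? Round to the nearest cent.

$10944444.44

Growing perpetuity: P = D₁ / (r − g) = $197,000.0000 / (0.082 − 0.064) = $10,944,444.44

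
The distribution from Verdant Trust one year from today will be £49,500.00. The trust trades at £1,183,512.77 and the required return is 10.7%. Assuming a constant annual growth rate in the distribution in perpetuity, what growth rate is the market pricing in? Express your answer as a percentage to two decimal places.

6.52%

P = D₁/(r−g) ⇒ g = r − D₁/P = 0.107 − £49,500.00/£1,183,512.77 = 0.065175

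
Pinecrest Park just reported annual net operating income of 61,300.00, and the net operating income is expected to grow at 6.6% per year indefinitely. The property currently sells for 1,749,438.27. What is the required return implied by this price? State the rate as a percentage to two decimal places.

D₁ = 61,300.00 × 1.066 = 65,345.8000
P = D₁/(r − g) ⇒ r = D₁/P + g = 65,345.8000/1,749,438.27 + 0.066 = 0.037352 + 0.066 = 0.103352

10.34%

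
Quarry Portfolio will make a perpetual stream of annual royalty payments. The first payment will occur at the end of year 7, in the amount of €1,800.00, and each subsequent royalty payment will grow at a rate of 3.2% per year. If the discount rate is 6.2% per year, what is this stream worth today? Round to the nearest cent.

€41821.94

Value at end of year 6: C₁ / (r − g) = €1,800.00 / (0.062 − 0.032) = €60,000.0000
Discount to today: PV = €60,000.0000 / (1 + 0.062)^6 = €60,000.0000 / 1.434654 = €41,821.94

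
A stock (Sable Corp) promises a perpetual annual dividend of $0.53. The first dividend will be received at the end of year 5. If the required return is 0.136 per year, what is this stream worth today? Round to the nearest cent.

$2.34

Value at end of year 4: C / r = $0.53 / 0.136 = $3.8971
Discount to today: PV = $3.8971 / (1 + 0.136)^4 = $3.8971 / 1.665380 = $2.34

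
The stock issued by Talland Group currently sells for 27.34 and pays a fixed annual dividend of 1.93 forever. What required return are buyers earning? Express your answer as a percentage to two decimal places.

P = C/r ⇒ r = C/P = 1.93/27.34 = 0.070593

7.06%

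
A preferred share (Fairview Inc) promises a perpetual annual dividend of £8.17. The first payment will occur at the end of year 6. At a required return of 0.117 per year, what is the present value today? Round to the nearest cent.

£40.16

Value at end of year 5: C / r = £8.17 / 0.117 = £69.8291
Discount to today: PV = £69.8291 / (1 + 0.117)^5 = £69.8291 / 1.738865 = £40.16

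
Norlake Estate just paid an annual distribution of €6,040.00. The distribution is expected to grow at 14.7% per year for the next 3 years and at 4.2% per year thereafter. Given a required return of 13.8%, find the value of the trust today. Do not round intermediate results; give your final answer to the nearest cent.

€85535.07

D_1 = 6927.88000
D_2 = 7946.27836
D_3 = 9114.38128
Terminal value at year 3: TV = D_3×(1+g_2)/(r−g_2) = 9497.18529/0.096 = 98929.01346
P_0 = D_1/(1+r)^1 + D_2/(1+r)^2 + D_3/(1+r)^3 + TV/(1+r)^3
    = 6087.76801 + 6135.91381 + 6184.44037 + 67126.94647 = 85535.06866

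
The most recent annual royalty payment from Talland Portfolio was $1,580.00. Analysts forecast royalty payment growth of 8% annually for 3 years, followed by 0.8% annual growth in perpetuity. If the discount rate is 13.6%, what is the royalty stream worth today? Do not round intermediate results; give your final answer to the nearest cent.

$14979.47

D_1 = 1706.40000
D_2 = 1842.91200
D_3 = 1990.34496
Terminal value at year 3: TV = D_3×(1+g_2)/(r−g_2) = 2006.26772/0.128 = 15673.96656
P_0 = D_1/(1+r)^1 + D_2/(1+r)^2 + D_3/(1+r)^3 + TV/(1+r)^3
    = 1502.11268 + 1428.06487 + 1357.66730 + 10691.63002 = 14979.47487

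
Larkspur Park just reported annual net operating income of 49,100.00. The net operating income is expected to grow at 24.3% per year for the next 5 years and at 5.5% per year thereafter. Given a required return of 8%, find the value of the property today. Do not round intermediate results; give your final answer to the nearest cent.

D_1 = 61031.30000
D_2 = 75861.90590
D_3 = 94296.34903
D_4 = 117210.36185
D_5 = 145692.47978
Terminal value at year 5: TV = D_5×(1+g_2)/(r−g_2) = 153705.56617/0.025 = 6148222.64664
P_0 = D_1/(1+r)^1 + D_2/(1+r)^2 + D_3/(1+r)^3 + D_4/(1+r)^4 + D_5/(1+r)^5 + TV/(1+r)^5
    = 56510.46296 + 65039.35691 + 74855.48207 + 86153.11502 + 99155.85367 + 4184377.02492 = 4566091.29556

4566091.30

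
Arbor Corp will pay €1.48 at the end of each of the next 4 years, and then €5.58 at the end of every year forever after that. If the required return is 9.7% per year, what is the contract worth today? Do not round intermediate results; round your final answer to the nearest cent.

€44.44

PV of 4-year annuity: €1.48 × [1 − (1+0.097)^−4] / 0.097 = 4.72203
Perpetuity value at year 4: €5.58 / 0.097 = 57.52577
PV of perpetuity: 57.52577 / (1+0.097)^4 = 39.72244
Total PV = 4.72203 + 39.72244 = 44.44447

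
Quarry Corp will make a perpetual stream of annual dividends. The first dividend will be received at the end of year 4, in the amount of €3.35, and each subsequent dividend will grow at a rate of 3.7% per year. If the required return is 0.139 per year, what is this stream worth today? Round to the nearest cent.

€22.23

Value at end of year 3: C₁ / (r − g) = €3.35 / (0.139 − 0.037) = €32.8431
Discount to today: PV = €32.8431 / (1 + 0.139)^3 = €32.8431 / 1.477649 = €22.23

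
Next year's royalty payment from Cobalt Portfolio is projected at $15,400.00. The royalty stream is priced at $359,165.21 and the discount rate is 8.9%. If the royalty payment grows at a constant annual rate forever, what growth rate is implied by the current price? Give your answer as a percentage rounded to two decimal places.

4.61%

P = D₁/(r−g) ⇒ g = r − D₁/P = 0.089 − $15,400.00/$359,165.21 = 0.046123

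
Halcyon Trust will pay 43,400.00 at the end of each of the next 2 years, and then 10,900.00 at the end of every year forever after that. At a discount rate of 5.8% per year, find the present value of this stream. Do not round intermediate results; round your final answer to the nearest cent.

247683.72

PV of 2-year annuity: 43,400.00 × [1 − (1+0.058)^−2] / 0.058 = 79792.81092
Perpetuity value at year 2: 10,900.00 / 0.058 = 187931.03448
PV of perpetuity: 187931.03448 / (1+0.058)^2 = 167890.90455
Total PV = 79792.81092 + 167890.90455 = 247683.71547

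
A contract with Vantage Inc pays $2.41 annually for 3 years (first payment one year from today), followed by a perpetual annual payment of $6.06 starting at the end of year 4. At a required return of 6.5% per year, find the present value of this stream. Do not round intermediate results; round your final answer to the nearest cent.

PV of 3-year annuity: $2.41 × [1 − (1+0.065)^−3] / 0.065 = 6.38283
Perpetuity value at year 3: $6.06 / 0.065 = 93.23077
PV of perpetuity: 93.23077 / (1+0.065)^3 = 77.18101
Total PV = 6.38283 + 77.18101 = 83.56383

$83.56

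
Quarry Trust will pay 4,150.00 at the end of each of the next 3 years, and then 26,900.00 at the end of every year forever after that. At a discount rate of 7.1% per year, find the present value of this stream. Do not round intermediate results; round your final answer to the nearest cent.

319278.96

PV of 3-year annuity: 4,150.00 × [1 − (1+0.071)^−3] / 0.071 = 10871.04409
Perpetuity value at year 3: 26,900.00 / 0.071 = 378873.23944
PV of perpetuity: 378873.23944 / (1+0.071)^3 = 308407.91749
Total PV = 10871.04409 + 308407.91749 = 319278.96158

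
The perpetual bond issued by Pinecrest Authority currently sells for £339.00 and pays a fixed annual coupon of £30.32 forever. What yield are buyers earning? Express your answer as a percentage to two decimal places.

8.94%

P = C/r ⇒ r = C/P = £30.32/£339.00 = 0.089440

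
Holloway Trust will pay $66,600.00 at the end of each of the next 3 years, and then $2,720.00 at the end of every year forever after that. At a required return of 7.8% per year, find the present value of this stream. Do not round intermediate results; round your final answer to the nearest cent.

PV of 3-year annuity: $66,600.00 × [1 − (1+0.078)^−3] / 0.078 = 172255.94369
Perpetuity value at year 3: $2,720.00 / 0.078 = 34871.79487
PV of perpetuity: 34871.79487 / (1+0.078)^3 = 27836.71729
Total PV = 172255.94369 + 27836.71729 = 200092.66098

$200092.66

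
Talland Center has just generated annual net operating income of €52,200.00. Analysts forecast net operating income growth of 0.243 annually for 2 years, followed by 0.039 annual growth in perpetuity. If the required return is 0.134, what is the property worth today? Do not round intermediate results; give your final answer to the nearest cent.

€805862.76

D_1 = 64884.60000
D_2 = 80651.55780
Terminal value at year 2: TV = D_2×(1+g_2)/(r−g_2) = 83796.96855/0.095 = 882073.35320
P_0 = D_1/(1+r)^1 + D_2/(1+r)^2 + TV/(1+r)^2
    = 57217.46032 + 62717.19857 + 685928.09801 = 805862.75689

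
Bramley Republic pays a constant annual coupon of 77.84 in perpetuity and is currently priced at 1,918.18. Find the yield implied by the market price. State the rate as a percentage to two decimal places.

P = C/r ⇒ r = C/P = 77.84/1,918.18 = 0.040580

4.06%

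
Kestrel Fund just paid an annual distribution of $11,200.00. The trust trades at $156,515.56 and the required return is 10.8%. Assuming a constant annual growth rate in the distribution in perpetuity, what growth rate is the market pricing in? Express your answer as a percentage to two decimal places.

P = D₀(1+g)/(r−g) ⇒ P(r−g) = D₀(1+g) ⇒ g(P+D₀) = P·r − D₀
g = (P·r − D₀)/(P + D₀) = ($156,515.56×0.108 − $11,200.00) / ($156,515.56 + $11,200.00) = 0.034008

3.40%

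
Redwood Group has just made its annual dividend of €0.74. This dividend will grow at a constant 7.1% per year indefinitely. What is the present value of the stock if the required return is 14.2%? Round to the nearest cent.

€11.16

D₁ = D₀ × (1 + g) = €0.74 × 1.071 = €0.7925
Growing perpetuity: P = D₁ / (r − g) = €0.7925 / (0.142 − 0.071) = €11.16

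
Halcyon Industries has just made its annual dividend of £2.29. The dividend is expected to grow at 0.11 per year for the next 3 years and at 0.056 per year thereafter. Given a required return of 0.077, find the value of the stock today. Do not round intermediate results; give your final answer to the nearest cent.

£133.37

D_1 = 2.54190
D_2 = 2.82151
D_3 = 3.13187
Terminal value at year 3: TV = D_3×(1+g_2)/(r−g_2) = 3.30726/0.021 = 157.48857
P_0 = D_1/(1+r)^1 + D_2/(1+r)^2 + D_3/(1+r)^3 + TV/(1+r)^3
    = 2.36017 + 2.43248 + 2.50702 + 126.06715 = 133.36682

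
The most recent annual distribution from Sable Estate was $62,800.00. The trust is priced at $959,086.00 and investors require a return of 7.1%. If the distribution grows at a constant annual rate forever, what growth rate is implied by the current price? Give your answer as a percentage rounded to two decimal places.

P = D₀(1+g)/(r−g) ⇒ P(r−g) = D₀(1+g) ⇒ g(P+D₀) = P·r − D₀
g = (P·r − D₀)/(P + D₀) = ($959,086.00×0.071 − $62,800.00) / ($959,086.00 + $62,800.00) = 0.005182

0.52%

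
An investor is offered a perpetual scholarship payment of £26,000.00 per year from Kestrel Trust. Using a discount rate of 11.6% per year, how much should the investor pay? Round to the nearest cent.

Level perpetuity: PV = C / r = £26,000.00 / 0.116 = £224,137.93

£224137.93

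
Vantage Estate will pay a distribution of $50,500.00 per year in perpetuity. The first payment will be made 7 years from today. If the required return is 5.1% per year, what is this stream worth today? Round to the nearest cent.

Value at end of year 6: C / r = $50,500.00 / 0.051 = $990,196.0784
Discount to today: PV = $990,196.0784 / (1 + 0.051)^6 = $990,196.0784 / 1.347772 = $734,691.31

$734691.31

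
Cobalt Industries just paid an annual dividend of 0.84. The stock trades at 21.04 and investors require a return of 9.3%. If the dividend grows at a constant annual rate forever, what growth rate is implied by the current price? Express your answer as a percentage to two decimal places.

P = D₀(1+g)/(r−g) ⇒ P(r−g) = D₀(1+g) ⇒ g(P+D₀) = P·r − D₀
g = (P·r − D₀)/(P + D₀) = (21.04×0.093 − 0.84) / (21.04 + 0.84) = 0.051038

5.10%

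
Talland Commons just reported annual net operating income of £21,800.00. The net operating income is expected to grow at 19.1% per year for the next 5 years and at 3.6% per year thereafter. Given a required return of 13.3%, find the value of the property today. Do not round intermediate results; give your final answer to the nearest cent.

D_1 = 25963.80000
D_2 = 30922.88580
D_3 = 36829.15699
D_4 = 43863.52597
D_5 = 52241.45943
Terminal value at year 5: TV = D_5×(1+g_2)/(r−g_2) = 54122.15197/0.097 = 557960.32962
P_0 = D_1/(1+r)^1 + D_2/(1+r)^2 + D_3/(1+r)^3 + D_4/(1+r)^4 + D_5/(1+r)^5 + TV/(1+r)^5
    = 22915.97529 + 24089.07905 + 25322.23579 + 26618.51971 + 27981.16237 + 298850.35279 = 425777.32500

£425777.32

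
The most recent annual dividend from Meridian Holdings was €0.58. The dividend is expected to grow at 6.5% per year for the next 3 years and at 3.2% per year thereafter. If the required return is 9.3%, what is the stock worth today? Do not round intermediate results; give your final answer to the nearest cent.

D_1 = 0.61770
D_2 = 0.65785
D_3 = 0.70061
Terminal value at year 3: TV = D_3×(1+g_2)/(r−g_2) = 0.72303/0.061 = 11.85296
P_0 = D_1/(1+r)^1 + D_2/(1+r)^2 + D_3/(1+r)^3 + TV/(1+r)^3
    = 0.56514 + 0.55066 + 0.53656 + 9.07750 = 10.72986

€10.73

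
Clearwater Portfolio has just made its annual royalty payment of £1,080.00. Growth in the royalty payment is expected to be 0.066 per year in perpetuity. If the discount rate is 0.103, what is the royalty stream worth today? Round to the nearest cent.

£31115.68

D₁ = D₀ × (1 + g) = £1,080.00 × 1.066 = £1,151.2800
Growing perpetuity: P = D₁ / (r − g) = £1,151.2800 / (0.103 − 0.066) = £31,115.68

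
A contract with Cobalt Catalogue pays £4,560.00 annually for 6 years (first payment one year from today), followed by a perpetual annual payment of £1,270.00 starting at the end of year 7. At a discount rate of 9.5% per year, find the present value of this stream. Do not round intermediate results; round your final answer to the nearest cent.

PV of 6-year annuity: £4,560.00 × [1 − (1+0.095)^−6] / 0.095 = 20154.40371
Perpetuity value at year 6: £1,270.00 / 0.095 = 13368.42105
PV of perpetuity: 13368.42105 / (1+0.095)^6 = 7755.24283
Total PV = 20154.40371 + 7755.24283 = 27909.64654

£27909.65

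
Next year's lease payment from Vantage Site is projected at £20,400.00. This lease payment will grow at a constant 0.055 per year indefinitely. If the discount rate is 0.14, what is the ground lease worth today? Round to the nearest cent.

Growing perpetuity: P = D₁ / (r − g) = £20,400.0000 / (0.14 − 0.055) = £240,000.00

£240000.00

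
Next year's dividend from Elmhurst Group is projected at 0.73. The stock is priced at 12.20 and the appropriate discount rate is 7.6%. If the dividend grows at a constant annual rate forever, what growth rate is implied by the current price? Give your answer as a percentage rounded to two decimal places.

1.62%

P = D₁/(r−g) ⇒ g = r − D₁/P = 0.076 − 0.73/12.20 = 0.016164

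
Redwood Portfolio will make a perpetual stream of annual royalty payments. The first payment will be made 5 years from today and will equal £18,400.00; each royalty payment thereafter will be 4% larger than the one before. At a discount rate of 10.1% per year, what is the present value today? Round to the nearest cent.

£205276.25

Value at end of year 4: C₁ / (r − g) = £18,400.00 / (0.101 − 0.04) = £301,639.3443
Discount to today: PV = £301,639.3443 / (1 + 0.101)^4 = £301,639.3443 / 1.469431 = £205,276.25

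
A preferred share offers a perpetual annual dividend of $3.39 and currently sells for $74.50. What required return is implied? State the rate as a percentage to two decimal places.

P = C/r ⇒ r = C/P = $3.39/$74.50 = 0.045503

4.55%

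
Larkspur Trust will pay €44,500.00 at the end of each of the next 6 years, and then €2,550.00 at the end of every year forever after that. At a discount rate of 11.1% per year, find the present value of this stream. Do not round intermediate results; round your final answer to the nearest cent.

PV of 6-year annuity: €44,500.00 × [1 − (1+0.111)^−6] / 0.111 = 187717.84737
Perpetuity value at year 6: €2,550.00 / 0.111 = 22972.97297
PV of perpetuity: 22972.97297 / (1+0.111)^6 = 12216.10756
Total PV = 187717.84737 + 12216.10756 = 199933.95493

€199933.95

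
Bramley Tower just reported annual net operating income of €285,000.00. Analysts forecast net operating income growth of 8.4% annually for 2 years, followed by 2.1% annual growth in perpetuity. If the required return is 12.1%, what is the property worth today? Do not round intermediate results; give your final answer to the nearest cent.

D_1 = 308940.00000
D_2 = 334890.96000
Terminal value at year 2: TV = D_2×(1+g_2)/(r−g_2) = 341923.67016/0.1 = 3419236.70160
P_0 = D_1/(1+r)^1 + D_2/(1+r)^2 + TV/(1+r)^2
    = 275593.22034 + 266496.92315 + 2720933.58533 = 3263023.72881

€3263023.73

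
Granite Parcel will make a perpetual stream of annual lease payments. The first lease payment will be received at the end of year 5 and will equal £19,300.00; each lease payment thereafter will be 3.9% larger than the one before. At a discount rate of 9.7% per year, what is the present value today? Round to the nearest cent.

£229775.02

Value at end of year 4: C₁ / (r − g) = £19,300.00 / (0.097 − 0.039) = £332,758.6207
Discount to today: PV = £332,758.6207 / (1 + 0.097)^4 = £332,758.6207 / 1.448193 = £229,775.02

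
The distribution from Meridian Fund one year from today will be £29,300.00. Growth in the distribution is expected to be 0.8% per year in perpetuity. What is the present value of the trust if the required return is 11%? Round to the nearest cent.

£287254.90

Growing perpetuity: P = D₁ / (r − g) = £29,300.0000 / (0.11 − 0.008) = £287,254.90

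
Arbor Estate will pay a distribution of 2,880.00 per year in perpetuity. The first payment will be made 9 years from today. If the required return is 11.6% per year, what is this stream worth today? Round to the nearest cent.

10318.60

Value at end of year 8: C / r = 2,880.00 / 0.116 = 24,827.5862
Discount to today: PV = 24,827.5862 / (1 + 0.116)^8 = 24,827.5862 / 2.406099 = 10,318.60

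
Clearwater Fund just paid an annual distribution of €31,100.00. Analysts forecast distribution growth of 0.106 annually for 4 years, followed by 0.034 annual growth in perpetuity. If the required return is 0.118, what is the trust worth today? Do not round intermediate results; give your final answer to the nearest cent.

€487750.27

D_1 = 34396.60000
D_2 = 38042.63960
D_3 = 42075.15940
D_4 = 46535.12629
Terminal value at year 4: TV = D_4×(1+g_2)/(r−g_2) = 48117.32059/0.084 = 572825.24509
P_0 = D_1/(1+r)^1 + D_2/(1+r)^2 + D_3/(1+r)^3 + D_4/(1+r)^4 + TV/(1+r)^4
    = 30766.18962 + 30435.96219 + 30109.27923 + 29786.10271 + 366652.74048 = 487750.27422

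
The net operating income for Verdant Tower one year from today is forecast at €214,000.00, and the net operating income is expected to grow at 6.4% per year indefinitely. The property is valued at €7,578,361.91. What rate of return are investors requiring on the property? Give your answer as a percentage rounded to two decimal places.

P = D₁/(r − g) ⇒ r = D₁/P + g = €214,000.0000/€7,578,361.91 + 0.064 = 0.028238 + 0.064 = 0.092238

9.22%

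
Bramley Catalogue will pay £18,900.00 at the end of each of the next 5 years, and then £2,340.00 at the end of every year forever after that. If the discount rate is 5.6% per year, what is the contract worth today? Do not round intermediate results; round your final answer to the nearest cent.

£112308.13

PV of 5-year annuity: £18,900.00 × [1 − (1+0.056)^−5] / 0.056 = 80487.53546
Perpetuity value at year 5: £2,340.00 / 0.056 = 41785.71429
PV of perpetuity: 41785.71429 / (1+0.056)^5 = 31820.59085
Total PV = 80487.53546 + 31820.59085 = 112308.12630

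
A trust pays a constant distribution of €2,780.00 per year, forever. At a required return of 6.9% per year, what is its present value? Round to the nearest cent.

€40289.86

Level perpetuity: PV = C / r = €2,780.00 / 0.069 = €40,289.86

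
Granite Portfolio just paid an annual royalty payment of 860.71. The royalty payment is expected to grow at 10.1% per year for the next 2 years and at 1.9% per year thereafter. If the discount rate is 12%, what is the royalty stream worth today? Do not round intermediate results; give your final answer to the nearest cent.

D_1 = 947.64171
D_2 = 1043.35352
Terminal value at year 2: TV = D_2×(1+g_2)/(r−g_2) = 1063.17724/0.101 = 10526.50732
P_0 = D_1/(1+r)^1 + D_2/(1+r)^2 + TV/(1+r)^2
    = 846.10867 + 831.75504 + 8391.66719 = 10069.53090

10069.53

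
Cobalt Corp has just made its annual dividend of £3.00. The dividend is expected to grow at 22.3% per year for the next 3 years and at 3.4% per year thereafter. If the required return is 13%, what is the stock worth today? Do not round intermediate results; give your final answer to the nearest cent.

D_1 = 3.66900
D_2 = 4.48719
D_3 = 5.48783
Terminal value at year 3: TV = D_3×(1+g_2)/(r−g_2) = 5.67442/0.096 = 59.10850
P_0 = D_1/(1+r)^1 + D_2/(1+r)^2 + D_3/(1+r)^3 + TV/(1+r)^3
    = 3.24690 + 3.51413 + 3.80334 + 40.96515 = 51.52952

£51.53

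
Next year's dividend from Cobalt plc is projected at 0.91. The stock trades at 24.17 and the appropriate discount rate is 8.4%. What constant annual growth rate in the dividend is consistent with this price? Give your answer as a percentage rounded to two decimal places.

P = D₁/(r−g) ⇒ g = r − D₁/P = 0.084 − 0.91/24.17 = 0.046350

4.64%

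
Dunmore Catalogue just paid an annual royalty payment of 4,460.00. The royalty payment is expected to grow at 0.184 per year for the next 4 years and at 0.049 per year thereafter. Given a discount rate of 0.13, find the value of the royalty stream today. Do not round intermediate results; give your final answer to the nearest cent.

D_1 = 5280.64000
D_2 = 6252.27776
D_3 = 7402.69687
D_4 = 8764.79309
Terminal value at year 4: TV = D_4×(1+g_2)/(r−g_2) = 9194.26795/0.081 = 113509.48090
P_0 = D_1/(1+r)^1 + D_2/(1+r)^2 + D_3/(1+r)^3 + D_4/(1+r)^4 + TV/(1+r)^4
    = 4673.13274 + 4896.45059 + 5130.44027 + 5375.61175 + 69617.49041 = 89693.12575

89693.13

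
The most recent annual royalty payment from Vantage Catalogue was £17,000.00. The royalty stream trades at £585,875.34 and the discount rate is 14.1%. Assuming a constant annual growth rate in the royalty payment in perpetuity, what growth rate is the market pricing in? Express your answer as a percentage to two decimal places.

P = D₀(1+g)/(r−g) ⇒ P(r−g) = D₀(1+g) ⇒ g(P+D₀) = P·r − D₀
g = (P·r − D₀)/(P + D₀) = (£585,875.34×0.141 − £17,000.00) / (£585,875.34 + £17,000.00) = 0.108826

10.88%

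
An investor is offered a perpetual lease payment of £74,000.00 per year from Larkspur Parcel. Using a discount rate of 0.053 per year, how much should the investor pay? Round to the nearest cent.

Level perpetuity: PV = C / r = £74,000.00 / 0.053 = £1,396,226.42

£1396226.42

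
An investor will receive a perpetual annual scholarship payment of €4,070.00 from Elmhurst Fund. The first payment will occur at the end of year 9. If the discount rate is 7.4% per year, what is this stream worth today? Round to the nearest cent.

€31069.08

Value at end of year 8: C / r = €4,070.00 / 0.074 = €55,000.0000
Discount to today: PV = €55,000.0000 / (1 + 0.074)^8 = €55,000.0000 / 1.770249 = €31,069.08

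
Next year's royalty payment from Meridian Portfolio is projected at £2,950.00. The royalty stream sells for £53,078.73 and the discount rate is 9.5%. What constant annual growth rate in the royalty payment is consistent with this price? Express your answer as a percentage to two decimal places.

3.94%

P = D₁/(r−g) ⇒ g = r − D₁/P = 0.095 − £2,950.00/£53,078.73 = 0.039422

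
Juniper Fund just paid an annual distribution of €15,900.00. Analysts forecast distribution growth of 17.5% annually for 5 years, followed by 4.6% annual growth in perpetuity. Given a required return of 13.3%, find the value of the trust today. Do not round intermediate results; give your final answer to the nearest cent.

D_1 = 18682.50000
D_2 = 21951.93750
D_3 = 25793.52656
D_4 = 30307.39371
D_5 = 35611.18761
Terminal value at year 5: TV = D_5×(1+g_2)/(r−g_2) = 37249.30224/0.087 = 428152.89932
P_0 = D_1/(1+r)^1 + D_2/(1+r)^2 + D_3/(1+r)^3 + D_4/(1+r)^4 + D_5/(1+r)^5 + TV/(1+r)^5
    = 16489.40865 + 17100.66652 + 17734.58355 + 18391.99971 + 19073.78610 + 229323.91106 = 318114.35558

€318114.36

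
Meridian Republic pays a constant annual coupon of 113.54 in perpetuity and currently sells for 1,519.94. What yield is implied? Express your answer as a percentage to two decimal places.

7.47%

P = C/r ⇒ r = C/P = 113.54/1,519.94 = 0.074700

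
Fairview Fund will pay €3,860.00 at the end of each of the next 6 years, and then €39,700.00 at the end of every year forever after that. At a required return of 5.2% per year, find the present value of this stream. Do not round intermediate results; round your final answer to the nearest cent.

PV of 6-year annuity: €3,860.00 × [1 − (1+0.052)^−6] / 0.052 = 19467.48038
Perpetuity value at year 6: €39,700.00 / 0.052 = 763461.53846
PV of perpetuity: 763461.53846 / (1+0.052)^6 = 563239.00709
Total PV = 19467.48038 + 563239.00709 = 582706.48747

€582706.49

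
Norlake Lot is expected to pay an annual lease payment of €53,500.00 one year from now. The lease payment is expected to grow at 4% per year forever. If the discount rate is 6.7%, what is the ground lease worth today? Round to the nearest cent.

Growing perpetuity: P = D₁ / (r − g) = €53,500.0000 / (0.067 − 0.04) = €1,981,481.48

€1981481.48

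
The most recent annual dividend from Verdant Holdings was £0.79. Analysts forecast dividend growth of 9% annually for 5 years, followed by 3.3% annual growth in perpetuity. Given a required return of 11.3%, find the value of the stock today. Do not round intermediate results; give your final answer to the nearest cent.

£12.90

D_1 = 0.86110
D_2 = 0.93860
D_3 = 1.02307
D_4 = 1.11515
D_5 = 1.21551
Terminal value at year 5: TV = D_5×(1+g_2)/(r−g_2) = 1.25562/0.08 = 15.69531
P_0 = D_1/(1+r)^1 + D_2/(1+r)^2 + D_3/(1+r)^3 + D_4/(1+r)^4 + D_5/(1+r)^5 + TV/(1+r)^5
    = 0.77367 + 0.75769 + 0.74203 + 0.72670 + 0.71168 + 9.18955 = 12.90131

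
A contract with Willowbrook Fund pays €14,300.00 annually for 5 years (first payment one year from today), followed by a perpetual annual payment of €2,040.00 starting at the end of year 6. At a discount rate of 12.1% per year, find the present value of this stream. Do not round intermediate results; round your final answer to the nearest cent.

PV of 5-year annuity: €14,300.00 × [1 − (1+0.121)^−5] / 0.121 = 51420.85340
Perpetuity value at year 5: €2,040.00 / 0.121 = 16859.50413
PV of perpetuity: 16859.50413 / (1+0.121)^5 = 9523.94183
Total PV = 51420.85340 + 9523.94183 = 60944.79523

€60944.80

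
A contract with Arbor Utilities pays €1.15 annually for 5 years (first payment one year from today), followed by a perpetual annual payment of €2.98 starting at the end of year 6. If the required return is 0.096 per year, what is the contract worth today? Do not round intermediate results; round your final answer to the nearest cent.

PV of 5-year annuity: €1.15 × [1 − (1+0.096)^−5] / 0.096 = 4.40432
Perpetuity value at year 5: €2.98 / 0.096 = 31.04167
PV of perpetuity: 31.04167 / (1+0.096)^5 = 19.62873
Total PV = 4.40432 + 19.62873 = 24.03305

€24.03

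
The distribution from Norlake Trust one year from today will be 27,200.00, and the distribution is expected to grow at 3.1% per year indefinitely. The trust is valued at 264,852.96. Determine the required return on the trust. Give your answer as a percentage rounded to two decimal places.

P = D₁/(r − g) ⇒ r = D₁/P + g = 27,200.0000/264,852.96 + 0.031 = 0.102698 + 0.031 = 0.133698

13.37%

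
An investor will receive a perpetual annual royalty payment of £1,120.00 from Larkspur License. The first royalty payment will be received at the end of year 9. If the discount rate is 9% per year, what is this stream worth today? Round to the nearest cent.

£6245.45

Value at end of year 8: C / r = £1,120.00 / 0.09 = £12,444.4444
Discount to today: PV = £12,444.4444 / (1 + 0.09)^8 = £12,444.4444 / 1.992563 = £6,245.45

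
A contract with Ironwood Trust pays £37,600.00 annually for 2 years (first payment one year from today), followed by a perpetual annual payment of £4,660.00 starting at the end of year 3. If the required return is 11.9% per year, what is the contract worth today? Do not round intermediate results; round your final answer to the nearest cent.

£94903.18

PV of 2-year annuity: £37,600.00 × [1 − (1+0.119)^−2] / 0.119 = 63629.51729
Perpetuity value at year 2: £4,660.00 / 0.119 = 39159.66387
PV of perpetuity: 39159.66387 / (1+0.119)^2 = 31273.66518
Total PV = 63629.51729 + 31273.66518 = 94903.18247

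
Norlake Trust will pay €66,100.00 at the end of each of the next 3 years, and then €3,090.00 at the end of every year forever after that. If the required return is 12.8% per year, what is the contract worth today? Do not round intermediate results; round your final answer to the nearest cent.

PV of 3-year annuity: €66,100.00 × [1 − (1+0.128)^−3] / 0.128 = 156603.73816
Perpetuity value at year 3: €3,090.00 / 0.128 = 24140.62500
PV of perpetuity: 24140.62500 / (1+0.128)^3 = 16819.81485
Total PV = 156603.73816 + 16819.81485 = 173423.55301

€173423.55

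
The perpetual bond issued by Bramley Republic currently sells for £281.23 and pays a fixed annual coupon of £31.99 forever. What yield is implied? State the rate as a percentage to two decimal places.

P = C/r ⇒ r = C/P = £31.99/£281.23 = 0.113750

11.38%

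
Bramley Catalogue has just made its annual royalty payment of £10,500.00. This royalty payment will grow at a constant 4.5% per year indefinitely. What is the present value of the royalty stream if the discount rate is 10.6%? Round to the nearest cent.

£179877.05

D₁ = D₀ × (1 + g) = £10,500.00 × 1.045 = £10,972.5000
Growing perpetuity: P = D₁ / (r − g) = £10,972.5000 / (0.106 − 0.045) = £179,877.05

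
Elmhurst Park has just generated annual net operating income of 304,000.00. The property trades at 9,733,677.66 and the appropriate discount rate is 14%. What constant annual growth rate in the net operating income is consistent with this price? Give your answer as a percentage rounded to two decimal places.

10.55%

P = D₀(1+g)/(r−g) ⇒ P(r−g) = D₀(1+g) ⇒ g(P+D₀) = P·r − D₀
g = (P·r − D₀)/(P + D₀) = (9,733,677.66×0.14 − 304,000.00) / (9,733,677.66 + 304,000.00) = 0.105474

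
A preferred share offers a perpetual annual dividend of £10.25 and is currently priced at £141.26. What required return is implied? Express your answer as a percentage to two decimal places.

P = C/r ⇒ r = C/P = £10.25/£141.26 = 0.072561

7.26%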